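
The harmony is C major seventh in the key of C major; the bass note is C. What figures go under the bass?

C is the root of C major seventh, so the chord is in root position.
A seventh chord in root position is figured 7/5/3, conventionally abbreviated 7.

7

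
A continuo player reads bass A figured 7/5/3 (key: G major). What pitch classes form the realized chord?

A, C, E, G

A third above A in this key is C.
A fifth above A in this key is E.
A seventh above A in this key is G.
Together with the bass A, this spells A minor seventh in root position.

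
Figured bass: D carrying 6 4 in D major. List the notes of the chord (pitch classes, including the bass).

D, G, B

A fourth above D in this key is G.
A sixth above D in this key is B.
Together with the bass D, this spells G major in second inversion.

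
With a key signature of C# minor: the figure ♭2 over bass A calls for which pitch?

Counting 1 letter step above A lands on B; in C# minor, that letter is B.
The b2 figure lowers it a semitone, giving Bb.

Bb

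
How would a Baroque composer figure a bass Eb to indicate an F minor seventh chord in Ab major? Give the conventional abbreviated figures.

4/2

Eb is the seventh of F minor seventh, so the chord is in third inversion.
A seventh chord in third inversion is figured 6/4/2, conventionally abbreviated 4/2.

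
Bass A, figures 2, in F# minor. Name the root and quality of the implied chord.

B minor seventh

The figures 2 indicate a seventh chord in third inversion.
In third inversion the root lies a second above the bass: a second above A in F# minor is B.
The chord tones are A, B, D, F#, giving B minor seventh.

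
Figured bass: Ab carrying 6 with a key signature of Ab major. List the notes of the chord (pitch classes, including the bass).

The written figures 6 are shorthand for 6/3: the 3 is implied.
A third above Ab in this key is C.
A sixth above Ab in this key is F.
Together with the bass Ab, this spells F minor in first inversion.

Ab, C, F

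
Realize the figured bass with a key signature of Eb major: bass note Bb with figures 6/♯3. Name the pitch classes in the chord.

A third above Bb in this key is D, raised to D# by the sharp.
A sixth above Bb in this key is G.

Bb, D#, G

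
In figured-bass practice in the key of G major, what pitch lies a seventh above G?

Counting 6 letter steps above G lands on F; in G major, that letter is F#.

F#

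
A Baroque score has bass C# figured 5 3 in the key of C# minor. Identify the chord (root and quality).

The figures 5 3 indicate a triad in root position.
In root position the bass is the root, so the root is C#.
The chord tones are C#, E, G#, giving C# minor.

C# minor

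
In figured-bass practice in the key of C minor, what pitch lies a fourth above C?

F

Counting 3 letter steps above C lands on F; in C minor, that letter is F.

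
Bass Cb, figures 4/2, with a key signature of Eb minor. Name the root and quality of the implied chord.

The figures 4/2 indicate a seventh chord in third inversion.
In third inversion the root lies a second above the bass: a second above Cb in Eb minor is Db.
The chord tones are Cb, Db, F, Ab, giving Db dominant seventh.

Db dominant seventh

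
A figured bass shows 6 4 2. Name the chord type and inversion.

seventh chord, third inversion

Intervals of 6/4/2 above the bass form a seventh chord; the bass is the seventh, so this is third inversion.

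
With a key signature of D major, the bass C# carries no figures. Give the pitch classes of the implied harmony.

C#, E, G

An unfigured bass implies 5/3.
A third above C# in this key is E.
A fifth above C# in this key is G.
Together with the bass C#, this spells C# diminished in root position.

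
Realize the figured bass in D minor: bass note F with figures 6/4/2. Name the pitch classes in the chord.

F, G, Bb, D

A second above F in this key is G.
A fourth above F in this key is Bb.
A sixth above F in this key is D.
Together with the bass F, this spells G minor seventh in third inversion.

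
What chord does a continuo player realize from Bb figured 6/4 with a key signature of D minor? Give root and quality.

The figures 6/4 indicate a triad in second inversion.
In second inversion the root lies a fourth above the bass: a fourth above Bb in D minor is E.
The chord tones are Bb, E, G, giving E diminished.

E diminished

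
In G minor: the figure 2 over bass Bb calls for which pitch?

C

Counting 1 letter step above Bb lands on C; in G minor, that letter is C.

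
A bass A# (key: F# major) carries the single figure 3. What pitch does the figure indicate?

C#

Counting 2 letter steps above A# lands on C; in F# major, that letter is C#.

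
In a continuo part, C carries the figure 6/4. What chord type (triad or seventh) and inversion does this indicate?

triad, second inversion

Intervals of 6/4 above the bass form a triad; the bass is the fifth, so this is second inversion.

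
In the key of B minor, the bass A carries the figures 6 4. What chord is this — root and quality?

D major

The figures 6 4 indicate a triad in second inversion.
In second inversion the root lies a fourth above the bass: a fourth above A in B minor is D.
The chord tones are A, D, F#, giving D major.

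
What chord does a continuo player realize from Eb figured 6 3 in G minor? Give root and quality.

C minor

The figures 6 3 indicate a triad in first inversion.
In first inversion the root lies a sixth above the bass: a sixth above Eb in G minor is C.
The chord tones are Eb, G, C, giving C minor.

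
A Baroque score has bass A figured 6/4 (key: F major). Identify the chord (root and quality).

D minor

The figures 6/4 indicate a triad in second inversion.
In second inversion the root lies a fourth above the bass: a fourth above A in F major is D.
The chord tones are A, D, F, giving D minor.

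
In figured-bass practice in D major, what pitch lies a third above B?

Counting 2 letter steps above B lands on D; in D major, that letter is D.

D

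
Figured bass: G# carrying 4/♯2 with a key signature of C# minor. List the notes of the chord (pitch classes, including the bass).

The written figures 4/♯2 are shorthand for 6/4/2: the 6 is implied.
A second above G# in this key is A, raised to A# by the sharp.
A fourth above G# in this key is C#.
A sixth above G# in this key is E.
Together with the bass G#, this spells A# half-diminished seventh in third inversion.

G#, A#, C#, E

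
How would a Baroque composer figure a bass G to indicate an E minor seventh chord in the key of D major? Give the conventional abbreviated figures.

G is the third of E minor seventh, so the chord is in first inversion.
A seventh chord in first inversion is figured 6/5/3, conventionally abbreviated 6/5.

6/5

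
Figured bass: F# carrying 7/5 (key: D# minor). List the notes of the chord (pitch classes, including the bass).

F#, A#, C#, E#

The written figures 7/5 are shorthand for 7/5/3: the 3 is implied.
A third above F# in this key is A#.
A fifth above F# in this key is C#.
A seventh above F# in this key is E#.
Together with the bass F#, this spells F# major seventh in root position.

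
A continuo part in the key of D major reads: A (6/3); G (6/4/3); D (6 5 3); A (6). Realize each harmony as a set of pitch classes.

A (6/3): A, C#, F#.
G (6/4/3): G, B, C#, E.
D (6/5/3): D, F#, A, B.
A (6/3): A, C#, F#.

A, C#, F# | G, B, C#, E | D, F#, A, B | A, C#, F#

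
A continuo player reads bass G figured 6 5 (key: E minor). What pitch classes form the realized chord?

G, B, D, E

The written figures 6 5 are shorthand for 6/5/3: the 3 is implied.
A third above G in this key is B.
A fifth above G in this key is D.
A sixth above G in this key is E.
Together with the bass G, this spells E minor seventh in first inversion.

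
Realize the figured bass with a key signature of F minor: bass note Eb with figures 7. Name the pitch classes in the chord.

Eb, G, Bb, Db

The written figures 7 are shorthand for 7/5/3: the 5/3 are implied.
A third above Eb in this key is G.
A fifth above Eb in this key is Bb.
A seventh above Eb in this key is Db.
Together with the bass Eb, this spells Eb dominant seventh in root position.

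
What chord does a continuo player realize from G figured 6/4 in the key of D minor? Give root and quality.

C major

The figures 6/4 indicate a triad in second inversion.
In second inversion the root lies a fourth above the bass: a fourth above G in D minor is C.
The chord tones are G, C, E, giving C major.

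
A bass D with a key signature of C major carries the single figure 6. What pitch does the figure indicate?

Counting 5 letter steps above D lands on B; in C major, that letter is B.

B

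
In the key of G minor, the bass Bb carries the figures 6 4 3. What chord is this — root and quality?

Eb major seventh

The figures 6 4 3 indicate a seventh chord in second inversion.
In second inversion the root lies a fourth above the bass: a fourth above Bb in G minor is Eb.
The chord tones are Bb, D, Eb, G, giving Eb major seventh.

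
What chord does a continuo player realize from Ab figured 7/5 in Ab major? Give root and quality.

The figures 7/5 indicate a seventh chord in root position.
In root position the bass is the root, so the root is Ab.
The chord tones are Ab, C, Eb, G, giving Ab major seventh.

Ab major seventh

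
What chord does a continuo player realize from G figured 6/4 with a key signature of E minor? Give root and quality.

The figures 6/4 indicate a triad in second inversion.
In second inversion the root lies a fourth above the bass: a fourth above G in E minor is C.
The chord tones are G, C, E, giving C major.

C major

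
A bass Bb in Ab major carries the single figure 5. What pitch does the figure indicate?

F

Counting 4 letter steps above Bb lands on F; in Ab major, that letter is F.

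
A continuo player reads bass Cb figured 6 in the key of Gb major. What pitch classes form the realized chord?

Cb, Eb, Ab

The written figures 6 are shorthand for 6/3: the 3 is implied.
A third above Cb in this key is Eb.
A sixth above Cb in this key is Ab.
Together with the bass Cb, this spells Ab minor in first inversion.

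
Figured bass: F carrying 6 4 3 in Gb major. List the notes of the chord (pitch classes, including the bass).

F, Ab, Bb, Db

A third above F in this key is Ab.
A fourth above F in this key is Bb.
A sixth above F in this key is Db.
Together with the bass F, this spells Bb minor seventh in second inversion.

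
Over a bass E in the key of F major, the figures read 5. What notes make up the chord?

The written figures 5 are shorthand for 5/3: the 3 is implied.
A third above E in this key is G.
A fifth above E in this key is Bb.
Together with the bass E, this spells E diminished in root position.

E, G, Bb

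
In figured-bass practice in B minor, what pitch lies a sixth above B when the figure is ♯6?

G#

Counting 5 letter steps above B lands on G; in B minor, that letter is G.
The #6 figure raises it a semitone, giving G#.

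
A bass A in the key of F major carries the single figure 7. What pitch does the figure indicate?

G

Counting 6 letter steps above A lands on G; in F major, that letter is G.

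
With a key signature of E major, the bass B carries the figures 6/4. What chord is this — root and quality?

The figures 6/4 indicate a triad in second inversion.
In second inversion the root lies a fourth above the bass: a fourth above B in E major is E.
The chord tones are B, E, G#, giving E major.

E major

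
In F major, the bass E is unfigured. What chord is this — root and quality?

E diminished

An unfigured bass indicates a triad in root position.
In root position the bass is the root, so the root is E.
The chord tones are E, G, Bb, giving E diminished.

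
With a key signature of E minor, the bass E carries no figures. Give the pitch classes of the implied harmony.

An unfigured bass implies 5/3.
A third above E in this key is G.
A fifth above E in this key is B.
Together with the bass E, this spells E minor in root position.

E, G, B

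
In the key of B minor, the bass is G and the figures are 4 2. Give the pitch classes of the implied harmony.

G, A, C#, E

The written figures 4 2 are shorthand for 6/4/2: the 6 is implied.
A second above G in this key is A.
A fourth above G in this key is C#.
A sixth above G in this key is E.
Together with the bass G, this spells A dominant seventh in third inversion.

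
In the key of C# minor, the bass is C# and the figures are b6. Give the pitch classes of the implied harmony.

C#, E, Ab

The written figures b6 are shorthand for 6/3: the 3 is implied.
A third above C# in this key is E.
A sixth above C# in this key is A, lowered to Ab by the flat.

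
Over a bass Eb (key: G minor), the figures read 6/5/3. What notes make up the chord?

A third above Eb in this key is G.
A fifth above Eb in this key is Bb.
A sixth above Eb in this key is C.
Together with the bass Eb, this spells C minor seventh in first inversion.

Eb, G, Bb, C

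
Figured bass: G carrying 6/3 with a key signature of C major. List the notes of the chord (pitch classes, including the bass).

A third above G in this key is B.
A sixth above G in this key is E.
Together with the bass G, this spells E minor in first inversion.

G, B, E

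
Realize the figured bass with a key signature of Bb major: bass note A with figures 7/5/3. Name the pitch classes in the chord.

A, C, Eb, G

A third above A in this key is C.
A fifth above A in this key is Eb.
A seventh above A in this key is G.
Together with the bass A, this spells A half-diminished seventh in root position.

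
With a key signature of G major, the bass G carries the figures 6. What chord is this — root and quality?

E minor

The figures 6 indicate a triad in first inversion.
In first inversion the root lies a sixth above the bass: a sixth above G in G major is E.
The chord tones are G, B, E, giving E minor.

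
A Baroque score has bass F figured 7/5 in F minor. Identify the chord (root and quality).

F minor seventh

The figures 7/5 indicate a seventh chord in root position.
In root position the bass is the root, so the root is F.
The chord tones are F, Ab, C, Eb, giving F minor seventh.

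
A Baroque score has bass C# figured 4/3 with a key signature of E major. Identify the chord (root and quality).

The figures 4/3 indicate a seventh chord in second inversion.
In second inversion the root lies a fourth above the bass: a fourth above C# in E major is F#.
The chord tones are C#, E, F#, A, giving F# minor seventh.

F# minor seventh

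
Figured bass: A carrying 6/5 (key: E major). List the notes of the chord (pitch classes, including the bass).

A, C#, E, F#

The written figures 6/5 are shorthand for 6/5/3: the 3 is implied.
A third above A in this key is C#.
A fifth above A in this key is E.
A sixth above A in this key is F#.
Together with the bass A, this spells F# minor seventh in first inversion.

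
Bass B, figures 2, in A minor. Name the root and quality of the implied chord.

The figures 2 indicate a seventh chord in third inversion.
In third inversion the root lies a second above the bass: a second above B in A minor is C.
The chord tones are B, C, E, G, giving C major seventh.

C major seventh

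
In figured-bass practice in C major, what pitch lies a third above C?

Counting 2 letter steps above C lands on E; in C major, that letter is E.

E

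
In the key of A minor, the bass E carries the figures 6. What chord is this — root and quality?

The figures 6 indicate a triad in first inversion.
In first inversion the root lies a sixth above the bass: a sixth above E in A minor is C.
The chord tones are E, G, C, giving C major.

C major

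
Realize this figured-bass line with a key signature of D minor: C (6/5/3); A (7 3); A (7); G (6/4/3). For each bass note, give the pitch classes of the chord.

C (6/5/3): C, E, G, A.
A (7/5/3): A, C, E, G.
A (7/5/3): A, C, E, G.
G (6/4/3): G, Bb, C, E.

C, E, G, A | A, C, E, G | A, C, E, G | G, Bb, C, E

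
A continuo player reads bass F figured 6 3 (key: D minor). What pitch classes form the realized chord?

A third above F in this key is A.
A sixth above F in this key is D.
Together with the bass F, this spells D minor in first inversion.

F, A, D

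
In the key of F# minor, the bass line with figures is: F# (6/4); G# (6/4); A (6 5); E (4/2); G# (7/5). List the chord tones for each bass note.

F#, B, D | G#, C#, E | A, C#, E, F# | E, F#, A, C# | G#, B, D, F#

F# (6/4): F#, B, D.
G# (6/4): G#, C#, E.
A (6/5/3): A, C#, E, F#.
E (6/4/2): E, F#, A, C#.
G# (7/5/3): G#, B, D, F#.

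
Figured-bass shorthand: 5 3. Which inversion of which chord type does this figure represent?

triad, root position

Intervals of 5/3 above the bass form a triad; the bass is the root, so this is root position.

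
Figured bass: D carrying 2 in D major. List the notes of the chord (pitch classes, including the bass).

D, E, G, B

The written figures 2 are shorthand for 6/4/2: the 6/4 are implied.
A second above D in this key is E.
A fourth above D in this key is G.
A sixth above D in this key is B.
Together with the bass D, this spells E minor seventh in third inversion.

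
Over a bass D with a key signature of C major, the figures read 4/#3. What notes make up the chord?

D, F#, G, B

The written figures 4/#3 are shorthand for 6/4/3: the 6 is implied.
A third above D in this key is F, raised to F# by the sharp.
A fourth above D in this key is G.
A sixth above D in this key is B.
Together with the bass D, this spells G major seventh in second inversion.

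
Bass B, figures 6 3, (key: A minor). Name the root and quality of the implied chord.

G major

The figures 6 3 indicate a triad in first inversion.
In first inversion the root lies a sixth above the bass: a sixth above B in A minor is G.
The chord tones are B, D, G, giving G major.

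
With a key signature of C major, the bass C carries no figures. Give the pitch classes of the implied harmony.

C, E, G

An unfigured bass implies 5/3.
A third above C in this key is E.
A fifth above C in this key is G.
Together with the bass C, this spells C major in root position.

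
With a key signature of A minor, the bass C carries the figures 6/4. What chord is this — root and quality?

The figures 6/4 indicate a triad in second inversion.
In second inversion the root lies a fourth above the bass: a fourth above C in A minor is F.
The chord tones are C, F, A, giving F major.

F major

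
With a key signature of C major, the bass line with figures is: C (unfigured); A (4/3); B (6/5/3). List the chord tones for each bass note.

C, E, G | A, C, D, F | B, D, F, G

C (5/3): C, E, G.
A (6/4/3): A, C, D, F.
B (6/5/3): B, D, F, G.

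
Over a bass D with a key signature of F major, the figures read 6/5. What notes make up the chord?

The written figures 6/5 are shorthand for 6/5/3: the 3 is implied.
A third above D in this key is F.
A fifth above D in this key is A.
A sixth above D in this key is Bb.
Together with the bass D, this spells Bb major seventh in first inversion.

D, F, A, Bb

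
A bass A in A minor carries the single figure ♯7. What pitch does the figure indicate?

G#

Counting 6 letter steps above A lands on G; in A minor, that letter is G.
The #7 figure raises it a semitone, giving G#.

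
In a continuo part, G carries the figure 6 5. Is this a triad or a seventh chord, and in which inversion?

seventh chord, first inversion

6 5 is shorthand for 6/5/3.
Intervals of 6/5/3 above the bass form a seventh chord; the bass is the third, so this is first inversion.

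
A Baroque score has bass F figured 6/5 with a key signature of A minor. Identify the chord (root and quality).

The figures 6/5 indicate a seventh chord in first inversion.
In first inversion the root lies a sixth above the bass: a sixth above F in A minor is D.
The chord tones are F, A, C, D, giving D minor seventh.

D minor seventh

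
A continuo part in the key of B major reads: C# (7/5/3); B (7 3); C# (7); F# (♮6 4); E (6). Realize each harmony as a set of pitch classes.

C#, E, G#, B | B, D#, F#, A# | C#, E, G#, B | F#, B, D | E, G#, C#

C# (7/5/3): C#, E, G#, B.
B (7/5/3): B, D#, F#, A#.
C# (7/5/3): C#, E, G#, B.
F# (♮6/4): F#, B, D.
E (6/3): E, G#, C#.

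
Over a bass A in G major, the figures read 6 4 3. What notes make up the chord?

A, C, D, F#

A third above A in this key is C.
A fourth above A in this key is D.
A sixth above A in this key is F#.
Together with the bass A, this spells D dominant seventh in second inversion.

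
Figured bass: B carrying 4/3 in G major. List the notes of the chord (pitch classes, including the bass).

The written figures 4/3 are shorthand for 6/4/3: the 6 is implied.
A third above B in this key is D.
A fourth above B in this key is E.
A sixth above B in this key is G.
Together with the bass B, this spells E minor seventh in second inversion.

B, D, E, G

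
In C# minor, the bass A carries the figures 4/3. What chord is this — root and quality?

The figures 4/3 indicate a seventh chord in second inversion.
In second inversion the root lies a fourth above the bass: a fourth above A in C# minor is D#.
The chord tones are A, C#, D#, F#, giving D# half-diminished seventh.

D# half-diminished seventh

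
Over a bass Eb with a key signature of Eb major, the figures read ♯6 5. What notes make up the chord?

Eb, G, Bb, C#

The written figures ♯6 5 are shorthand for 6/5/3: the 3 is implied.
A third above Eb in this key is G.
A fifth above Eb in this key is Bb.
A sixth above Eb in this key is C, raised to C# by the sharp.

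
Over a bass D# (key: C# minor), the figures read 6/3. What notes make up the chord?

A third above D# in this key is F#.
A sixth above D# in this key is B.
Together with the bass D#, this spells B major in first inversion.

D#, F#, B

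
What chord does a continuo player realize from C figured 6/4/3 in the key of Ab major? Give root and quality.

The figures 6/4/3 indicate a seventh chord in second inversion.
In second inversion the root lies a fourth above the bass: a fourth above C in Ab major is F.
The chord tones are C, Eb, F, Ab, giving F minor seventh.

F minor seventh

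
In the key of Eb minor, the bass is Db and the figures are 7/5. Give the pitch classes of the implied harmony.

Db, F, Ab, Cb

The written figures 7/5 are shorthand for 7/5/3: the 3 is implied.
A third above Db in this key is F.
A fifth above Db in this key is Ab.
A seventh above Db in this key is Cb.
Together with the bass Db, this spells Db dominant seventh in root position.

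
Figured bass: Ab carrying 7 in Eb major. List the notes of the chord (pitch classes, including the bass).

Ab, C, Eb, G

The written figures 7 are shorthand for 7/5/3: the 5/3 are implied.
A third above Ab in this key is C.
A fifth above Ab in this key is Eb.
A seventh above Ab in this key is G.
Together with the bass Ab, this spells Ab major seventh in root position.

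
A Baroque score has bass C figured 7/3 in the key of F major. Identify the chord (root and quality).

C dominant seventh

The figures 7/3 indicate a seventh chord in root position.
In root position the bass is the root, so the root is C.
The chord tones are C, E, G, Bb, giving C dominant seventh.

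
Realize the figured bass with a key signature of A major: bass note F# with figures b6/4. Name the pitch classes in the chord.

F#, B, Db

A fourth above F# in this key is B.
A sixth above F# in this key is D, lowered to Db by the flat.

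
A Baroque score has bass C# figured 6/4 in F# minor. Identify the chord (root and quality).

The figures 6/4 indicate a triad in second inversion.
In second inversion the root lies a fourth above the bass: a fourth above C# in F# minor is F#.
The chord tones are C#, F#, A, giving F# minor.

F# minor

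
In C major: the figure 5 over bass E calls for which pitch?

B

Counting 4 letter steps above E lands on B; in C major, that letter is B.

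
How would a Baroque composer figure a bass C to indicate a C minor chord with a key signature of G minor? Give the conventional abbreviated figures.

C is the root of C minor, so the chord is in root position.
A triad in root position is figured 5/3, conventionally abbreviated (no figures — root-position triad).

no figures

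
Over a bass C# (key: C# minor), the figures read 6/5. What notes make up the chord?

C#, E, G#, A

The written figures 6/5 are shorthand for 6/5/3: the 3 is implied.
A third above C# in this key is E.
A fifth above C# in this key is G#.
A sixth above C# in this key is A.
Together with the bass C#, this spells A major seventh in first inversion.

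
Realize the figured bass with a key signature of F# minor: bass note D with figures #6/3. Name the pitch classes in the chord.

A third above D in this key is F#.
A sixth above D in this key is B, raised to B# by the sharp.

D, F#, B#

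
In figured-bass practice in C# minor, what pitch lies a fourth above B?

E

Counting 3 letter steps above B lands on E; in C# minor, that letter is E.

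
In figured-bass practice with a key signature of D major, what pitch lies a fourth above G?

Counting 3 letter steps above G lands on C; in D major, that letter is C#.

C#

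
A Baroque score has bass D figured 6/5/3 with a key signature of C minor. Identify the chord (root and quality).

The figures 6/5/3 indicate a seventh chord in first inversion.
In first inversion the root lies a sixth above the bass: a sixth above D in C minor is Bb.
The chord tones are D, F, Ab, Bb, giving Bb dominant seventh.

Bb dominant seventh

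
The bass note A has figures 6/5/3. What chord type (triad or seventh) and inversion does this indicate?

Intervals of 6/5/3 above the bass form a seventh chord; the bass is the third, so this is first inversion.

seventh chord, first inversion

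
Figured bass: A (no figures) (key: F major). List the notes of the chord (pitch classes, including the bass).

A, C, E

An unfigured bass implies 5/3.
A third above A in this key is C.
A fifth above A in this key is E.
Together with the bass A, this spells A minor in root position.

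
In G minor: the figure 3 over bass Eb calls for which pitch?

Counting 2 letter steps above Eb lands on G; in G minor, that letter is G.

G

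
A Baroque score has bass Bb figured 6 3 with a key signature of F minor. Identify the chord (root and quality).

The figures 6 3 indicate a triad in first inversion.
In first inversion the root lies a sixth above the bass: a sixth above Bb in F minor is G.
The chord tones are Bb, Db, G, giving G diminished.

G diminished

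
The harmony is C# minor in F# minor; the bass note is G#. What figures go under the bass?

G# is the fifth of C# minor, so the chord is in second inversion.
A triad in second inversion is figured 6/4, conventionally abbreviated 6/4.

6/4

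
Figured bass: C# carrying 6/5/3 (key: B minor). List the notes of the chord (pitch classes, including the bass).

A third above C# in this key is E.
A fifth above C# in this key is G.
A sixth above C# in this key is A.
Together with the bass C#, this spells A dominant seventh in first inversion.

C#, E, G, A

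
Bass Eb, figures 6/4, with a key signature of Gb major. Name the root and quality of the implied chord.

Ab minor

The figures 6/4 indicate a triad in second inversion.
In second inversion the root lies a fourth above the bass: a fourth above Eb in Gb major is Ab.
The chord tones are Eb, Ab, Cb, giving Ab minor.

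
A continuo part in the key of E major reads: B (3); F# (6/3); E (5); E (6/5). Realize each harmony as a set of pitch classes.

B (5/3): B, D#, F#.
F# (6/3): F#, A, D#.
E (5/3): E, G#, B.
E (6/5/3): E, G#, B, C#.

B, D#, F# | F#, A, D# | E, G#, B | E, G#, B, C#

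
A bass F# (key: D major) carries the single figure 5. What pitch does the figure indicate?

C#

Counting 4 letter steps above F# lands on C; in D major, that letter is C#.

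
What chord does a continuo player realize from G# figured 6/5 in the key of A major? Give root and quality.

The figures 6/5 indicate a seventh chord in first inversion.
In first inversion the root lies a sixth above the bass: a sixth above G# in A major is E.
The chord tones are G#, B, D, E, giving E dominant seventh.

E dominant seventh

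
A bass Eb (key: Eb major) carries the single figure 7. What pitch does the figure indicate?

Counting 6 letter steps above Eb lands on D; in Eb major, that letter is D.

D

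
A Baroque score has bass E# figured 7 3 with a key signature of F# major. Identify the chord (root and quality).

E# half-diminished seventh

The figures 7 3 indicate a seventh chord in root position.
In root position the bass is the root, so the root is E#.
The chord tones are E#, G#, B, D#, giving E# half-diminished seventh.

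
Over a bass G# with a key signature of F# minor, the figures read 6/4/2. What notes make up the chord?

G#, A, C#, E

A second above G# in this key is A.
A fourth above G# in this key is C#.
A sixth above G# in this key is E.
Together with the bass G#, this spells A major seventh in third inversion.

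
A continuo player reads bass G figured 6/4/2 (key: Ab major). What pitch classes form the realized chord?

G, Ab, C, Eb

A second above G in this key is Ab.
A fourth above G in this key is C.
A sixth above G in this key is Eb.
Together with the bass G, this spells Ab major seventh in third inversion.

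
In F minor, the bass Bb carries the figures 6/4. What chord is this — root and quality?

Eb major

The figures 6/4 indicate a triad in second inversion.
In second inversion the root lies a fourth above the bass: a fourth above Bb in F minor is Eb.
The chord tones are Bb, Eb, G, giving Eb major.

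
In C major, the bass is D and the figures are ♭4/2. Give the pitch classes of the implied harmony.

The written figures ♭4/2 are shorthand for 6/4/2: the 6 is implied.
A second above D in this key is E.
A fourth above D in this key is G, lowered to Gb by the flat.
A sixth above D in this key is B.

D, E, Gb, B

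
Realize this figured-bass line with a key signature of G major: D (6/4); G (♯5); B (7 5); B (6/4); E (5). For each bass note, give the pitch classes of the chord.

D, G, B | G, B, D# | B, D, F#, A | B, E, G | E, G, B

D (6/4): D, G, B.
G (#5/3): G, B, D#.
B (7/5/3): B, D, F#, A.
B (6/4): B, E, G.
E (5/3): E, G, B.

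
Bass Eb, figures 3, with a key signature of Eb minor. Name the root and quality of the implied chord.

The figures 3 indicate a triad in root position.
In root position the bass is the root, so the root is Eb.
The chord tones are Eb, Gb, Bb, giving Eb minor.

Eb minor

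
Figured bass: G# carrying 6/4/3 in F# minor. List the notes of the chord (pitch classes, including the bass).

A third above G# in this key is B.
A fourth above G# in this key is C#.
A sixth above G# in this key is E.
Together with the bass G#, this spells C# minor seventh in second inversion.

G#, B, C#, E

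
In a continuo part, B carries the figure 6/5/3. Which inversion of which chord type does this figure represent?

Intervals of 6/5/3 above the bass form a seventh chord; the bass is the third, so this is first inversion.

seventh chord, first inversion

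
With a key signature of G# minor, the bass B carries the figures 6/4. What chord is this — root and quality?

E major

The figures 6/4 indicate a triad in second inversion.
In second inversion the root lies a fourth above the bass: a fourth above B in G# minor is E.
The chord tones are B, E, G#, giving E major.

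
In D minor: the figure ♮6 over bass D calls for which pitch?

B

Counting 5 letter steps above D lands on B; in D minor, that letter is Bb.
The ♮6 figure makes it natural, giving B.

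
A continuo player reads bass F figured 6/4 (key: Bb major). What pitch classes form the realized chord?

F, Bb, D

A fourth above F in this key is Bb.
A sixth above F in this key is D.
Together with the bass F, this spells Bb major in second inversion.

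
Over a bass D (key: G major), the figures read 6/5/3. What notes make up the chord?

A third above D in this key is F#.
A fifth above D in this key is A.
A sixth above D in this key is B.
Together with the bass D, this spells B minor seventh in first inversion.

D, F#, A, B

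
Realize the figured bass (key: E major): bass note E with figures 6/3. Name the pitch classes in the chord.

E, G#, C#

A third above E in this key is G#.
A sixth above E in this key is C#.
Together with the bass E, this spells C# minor in first inversion.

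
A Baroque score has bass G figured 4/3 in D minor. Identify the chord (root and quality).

C dominant seventh

The figures 4/3 indicate a seventh chord in second inversion.
In second inversion the root lies a fourth above the bass: a fourth above G in D minor is C.
The chord tones are G, Bb, C, E, giving C dominant seventh.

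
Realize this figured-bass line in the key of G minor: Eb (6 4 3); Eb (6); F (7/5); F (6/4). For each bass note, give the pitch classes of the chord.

Eb, G, A, C | Eb, G, C | F, A, C, Eb | F, Bb, D

Eb (6/4/3): Eb, G, A, C.
Eb (6/3): Eb, G, C.
F (7/5/3): F, A, C, Eb.
F (6/4): F, Bb, D.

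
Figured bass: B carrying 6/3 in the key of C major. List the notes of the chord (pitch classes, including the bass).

B, D, G

A third above B in this key is D.
A sixth above B in this key is G.
Together with the bass B, this spells G major in first inversion.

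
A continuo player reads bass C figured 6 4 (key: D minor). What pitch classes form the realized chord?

A fourth above C in this key is F.
A sixth above C in this key is A.
Together with the bass C, this spells F major in second inversion.

C, F, A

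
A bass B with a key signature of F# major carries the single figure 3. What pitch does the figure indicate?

Counting 2 letter steps above B lands on D; in F# major, that letter is D#.

D#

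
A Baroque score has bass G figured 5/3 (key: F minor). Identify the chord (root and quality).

G diminished

The figures 5/3 indicate a triad in root position.
In root position the bass is the root, so the root is G.
The chord tones are G, Bb, Db, giving G diminished.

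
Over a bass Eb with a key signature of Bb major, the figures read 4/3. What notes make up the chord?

The written figures 4/3 are shorthand for 6/4/3: the 6 is implied.
A third above Eb in this key is G.
A fourth above Eb in this key is A.
A sixth above Eb in this key is C.
Together with the bass Eb, this spells A half-diminished seventh in second inversion.

Eb, G, A, C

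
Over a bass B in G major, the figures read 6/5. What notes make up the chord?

The written figures 6/5 are shorthand for 6/5/3: the 3 is implied.
A third above B in this key is D.
A fifth above B in this key is F#.
A sixth above B in this key is G.
Together with the bass B, this spells G major seventh in first inversion.

B, D, F#, G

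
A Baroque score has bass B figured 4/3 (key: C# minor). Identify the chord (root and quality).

E major seventh

The figures 4/3 indicate a seventh chord in second inversion.
In second inversion the root lies a fourth above the bass: a fourth above B in C# minor is E.
The chord tones are B, D#, E, G#, giving E major seventh.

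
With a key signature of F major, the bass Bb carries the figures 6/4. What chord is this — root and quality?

E diminished

The figures 6/4 indicate a triad in second inversion.
In second inversion the root lies a fourth above the bass: a fourth above Bb in F major is E.
The chord tones are Bb, E, G, giving E diminished.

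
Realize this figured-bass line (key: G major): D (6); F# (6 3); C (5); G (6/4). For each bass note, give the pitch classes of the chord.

D (6/3): D, F#, B.
F# (6/3): F#, A, D.
C (5/3): C, E, G.
G (6/4): G, C, E.

D, F#, B | F#, A, D | C, E, G | G, C, E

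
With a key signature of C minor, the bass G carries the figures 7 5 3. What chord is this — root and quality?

G minor seventh

The figures 7 5 3 indicate a seventh chord in root position.
In root position the bass is the root, so the root is G.
The chord tones are G, Bb, D, F, giving G minor seventh.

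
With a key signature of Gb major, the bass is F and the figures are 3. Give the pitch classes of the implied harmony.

F, Ab, Cb

The written figures 3 are shorthand for 5/3: the 5 is implied.
A third above F in this key is Ab.
A fifth above F in this key is Cb.
Together with the bass F, this spells F diminished in root position.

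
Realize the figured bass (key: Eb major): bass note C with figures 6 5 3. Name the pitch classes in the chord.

C, Eb, G, Ab

A third above C in this key is Eb.
A fifth above C in this key is G.
A sixth above C in this key is Ab.
Together with the bass C, this spells Ab major seventh in first inversion.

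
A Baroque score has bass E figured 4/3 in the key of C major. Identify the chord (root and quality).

The figures 4/3 indicate a seventh chord in second inversion.
In second inversion the root lies a fourth above the bass: a fourth above E in C major is A.
The chord tones are E, G, A, C, giving A minor seventh.

A minor seventh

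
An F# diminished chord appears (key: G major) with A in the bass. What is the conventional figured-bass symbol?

A is the third of F# diminished, so the chord is in first inversion.
A triad in first inversion is figured 6/3, conventionally abbreviated 6.

6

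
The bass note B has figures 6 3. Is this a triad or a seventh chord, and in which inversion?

Intervals of 6/3 above the bass form a triad; the bass is the third, so this is first inversion.

triad, first inversion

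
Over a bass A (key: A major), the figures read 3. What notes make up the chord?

A, C#, E

The written figures 3 are shorthand for 5/3: the 5 is implied.
A third above A in this key is C#.
A fifth above A in this key is E.
Together with the bass A, this spells A major in root position.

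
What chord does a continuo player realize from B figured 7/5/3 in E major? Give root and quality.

B dominant seventh

The figures 7/5/3 indicate a seventh chord in root position.
In root position the bass is the root, so the root is B.
The chord tones are B, D#, F#, A, giving B dominant seventh.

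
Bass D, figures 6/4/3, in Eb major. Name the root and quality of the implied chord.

G minor seventh

The figures 6/4/3 indicate a seventh chord in second inversion.
In second inversion the root lies a fourth above the bass: a fourth above D in Eb major is G.
The chord tones are D, F, G, Bb, giving G minor seventh.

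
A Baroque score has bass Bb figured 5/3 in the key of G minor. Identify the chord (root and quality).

The figures 5/3 indicate a triad in root position.
In root position the bass is the root, so the root is Bb.
The chord tones are Bb, D, F, giving Bb major.

Bb major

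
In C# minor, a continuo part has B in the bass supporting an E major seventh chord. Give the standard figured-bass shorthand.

B is the fifth of E major seventh, so the chord is in second inversion.
A seventh chord in second inversion is figured 6/4/3, conventionally abbreviated 4/3.

4/3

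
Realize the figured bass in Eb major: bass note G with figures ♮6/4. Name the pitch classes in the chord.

G, C, E

A fourth above G in this key is C.
A sixth above G in this key is Eb, made natural (E) by the ♮ figure.
Together with the bass G, this spells C major in second inversion.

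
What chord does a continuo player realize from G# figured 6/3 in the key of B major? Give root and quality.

The figures 6/3 indicate a triad in first inversion.
In first inversion the root lies a sixth above the bass: a sixth above G# in B major is E.
The chord tones are G#, B, E, giving E major.

E major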